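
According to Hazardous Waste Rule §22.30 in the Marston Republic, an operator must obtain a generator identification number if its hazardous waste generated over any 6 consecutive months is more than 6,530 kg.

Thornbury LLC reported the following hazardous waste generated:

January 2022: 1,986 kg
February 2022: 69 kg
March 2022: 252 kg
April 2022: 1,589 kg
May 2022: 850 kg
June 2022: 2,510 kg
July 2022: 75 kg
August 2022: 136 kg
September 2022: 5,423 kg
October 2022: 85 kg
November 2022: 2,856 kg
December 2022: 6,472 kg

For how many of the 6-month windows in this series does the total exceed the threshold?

5

January 2022–June 2022: 1,986 kg + 69 kg + 252 kg + 1,589 kg + 850 kg + 2,510 kg = 7,256 kg (over)
February 2022–July 2022: 69 kg + 252 kg + 1,589 kg + 850 kg + 2,510 kg + 75 kg = 5,345 kg (under)
March 2022–August 2022: 252 kg + 1,589 kg + 850 kg + 2,510 kg + 75 kg + 136 kg = 5,412 kg (under)
April 2022–September 2022: 1,589 kg + 850 kg + 2,510 kg + 75 kg + 136 kg + 5,423 kg = 10,583 kg (over)
May 2022–October 2022: 850 kg + 2,510 kg + 75 kg + 136 kg + 5,423 kg + 85 kg = 9,079 kg (over)
June 2022–November 2022: 2,510 kg + 75 kg + 136 kg + 5,423 kg + 85 kg + 2,856 kg = 11,085 kg (over)
July 2022–December 2022: 75 kg + 136 kg + 5,423 kg + 85 kg + 2,856 kg + 6,472 kg = 15,047 kg (over)
5 windows exceed the threshold.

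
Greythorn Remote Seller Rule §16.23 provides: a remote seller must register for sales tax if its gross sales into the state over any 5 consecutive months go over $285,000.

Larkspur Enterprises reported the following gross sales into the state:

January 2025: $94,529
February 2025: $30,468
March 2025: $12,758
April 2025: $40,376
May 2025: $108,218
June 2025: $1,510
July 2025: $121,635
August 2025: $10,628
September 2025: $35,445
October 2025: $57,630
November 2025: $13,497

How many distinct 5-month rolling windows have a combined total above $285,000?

1

January 2025–May 2025: $94,529 + $30,468 + $12,758 + $40,376 + $108,218 = $286,349 (over)
February 2025–June 2025: $30,468 + $12,758 + $40,376 + $108,218 + $1,510 = $193,330 (under)
March 2025–July 2025: $12,758 + $40,376 + $108,218 + $1,510 + $121,635 = $284,497 (under)
April 2025–August 2025: $40,376 + $108,218 + $1,510 + $121,635 + $10,628 = $282,367 (under)
May 2025–September 2025: $108,218 + $1,510 + $121,635 + $10,628 + $35,445 = $277,436 (under)
June 2025–October 2025: $1,510 + $121,635 + $10,628 + $35,445 + $57,630 = $226,848 (under)
July 2025–November 2025: $121,635 + $10,628 + $35,445 + $57,630 + $13,497 = $238,835 (under)
1 window exceeds the threshold.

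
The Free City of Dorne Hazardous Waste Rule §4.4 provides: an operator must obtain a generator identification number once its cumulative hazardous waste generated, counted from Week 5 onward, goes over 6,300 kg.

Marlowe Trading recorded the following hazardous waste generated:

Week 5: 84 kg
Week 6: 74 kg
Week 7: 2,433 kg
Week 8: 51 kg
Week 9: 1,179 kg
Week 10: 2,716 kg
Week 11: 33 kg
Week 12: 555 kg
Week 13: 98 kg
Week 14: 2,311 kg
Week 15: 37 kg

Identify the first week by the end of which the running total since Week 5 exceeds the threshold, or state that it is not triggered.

Through Week 5: 84 kg
Through Week 6: 158 kg
Through Week 7: 2,591 kg
Through Week 8: 2,642 kg
Through Week 9: 3,821 kg
Through Week 10: 6,537 kg ← exceeds threshold

Week 10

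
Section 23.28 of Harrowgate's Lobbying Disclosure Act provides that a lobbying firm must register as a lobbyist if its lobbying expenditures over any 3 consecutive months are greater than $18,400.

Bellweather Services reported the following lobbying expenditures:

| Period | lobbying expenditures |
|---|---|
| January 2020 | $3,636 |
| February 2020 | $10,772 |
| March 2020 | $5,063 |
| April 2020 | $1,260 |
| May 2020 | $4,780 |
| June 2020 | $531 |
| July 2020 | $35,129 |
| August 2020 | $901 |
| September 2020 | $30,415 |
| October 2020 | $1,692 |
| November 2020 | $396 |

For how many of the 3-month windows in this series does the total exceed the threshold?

January 2020–March 2020: $3,636 + $10,772 + $5,063 = $19,471 (over)
February 2020–April 2020: $10,772 + $5,063 + $1,260 = $17,095 (under)
March 2020–May 2020: $5,063 + $1,260 + $4,780 = $11,103 (under)
April 2020–June 2020: $1,260 + $4,780 + $531 = $6,571 (under)
May 2020–July 2020: $4,780 + $531 + $35,129 = $40,440 (over)
June 2020–August 2020: $531 + $35,129 + $901 = $36,561 (over)
July 2020–September 2020: $35,129 + $901 + $30,415 = $66,445 (over)
August 2020–October 2020: $901 + $30,415 + $1,692 = $33,008 (over)
September 2020–November 2020: $30,415 + $1,692 + $396 = $32,503 (over)
6 windows exceed the threshold.

6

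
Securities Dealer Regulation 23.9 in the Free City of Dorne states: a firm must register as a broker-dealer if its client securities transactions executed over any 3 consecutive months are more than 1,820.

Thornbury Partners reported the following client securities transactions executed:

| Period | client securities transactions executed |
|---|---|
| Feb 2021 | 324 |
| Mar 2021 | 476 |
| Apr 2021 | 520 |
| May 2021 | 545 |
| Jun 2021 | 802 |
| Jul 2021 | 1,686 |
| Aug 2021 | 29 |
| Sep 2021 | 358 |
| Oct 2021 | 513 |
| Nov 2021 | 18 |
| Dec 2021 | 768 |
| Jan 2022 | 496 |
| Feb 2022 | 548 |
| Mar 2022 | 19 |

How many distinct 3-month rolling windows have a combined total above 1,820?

4

Feb 2021–Apr 2021: 324 + 476 + 520 = 1,320 (under)
Mar 2021–May 2021: 476 + 520 + 545 = 1,541 (under)
Apr 2021–Jun 2021: 520 + 545 + 802 = 1,867 (over)
May 2021–Jul 2021: 545 + 802 + 1,686 = 3,033 (over)
Jun 2021–Aug 2021: 802 + 1,686 + 29 = 2,517 (over)
Jul 2021–Sep 2021: 1,686 + 29 + 358 = 2,073 (over)
Aug 2021–Oct 2021: 29 + 358 + 513 = 900 (under)
Sep 2021–Nov 2021: 358 + 513 + 18 = 889 (under)
Oct 2021–Dec 2021: 513 + 18 + 768 = 1,299 (under)
Nov 2021–Jan 2022: 18 + 768 + 496 = 1,282 (under)
Dec 2021–Feb 2022: 768 + 496 + 548 = 1,812 (under)
Jan 2022–Mar 2022: 496 + 548 + 19 = 1,063 (under)
4 windows exceed the threshold.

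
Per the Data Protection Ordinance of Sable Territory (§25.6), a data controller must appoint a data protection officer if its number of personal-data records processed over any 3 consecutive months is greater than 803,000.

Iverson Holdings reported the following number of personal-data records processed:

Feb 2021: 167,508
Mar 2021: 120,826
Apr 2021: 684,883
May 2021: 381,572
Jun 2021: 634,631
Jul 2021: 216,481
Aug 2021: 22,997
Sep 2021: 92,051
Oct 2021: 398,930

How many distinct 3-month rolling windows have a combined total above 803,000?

Feb 2021–Apr 2021: 167,508 + 120,826 + 684,883 = 973,217 (over)
Mar 2021–May 2021: 120,826 + 684,883 + 381,572 = 1,187,281 (over)
Apr 2021–Jun 2021: 684,883 + 381,572 + 634,631 = 1,701,086 (over)
May 2021–Jul 2021: 381,572 + 634,631 + 216,481 = 1,232,684 (over)
Jun 2021–Aug 2021: 634,631 + 216,481 + 22,997 = 874,109 (over)
Jul 2021–Sep 2021: 216,481 + 22,997 + 92,051 = 331,529 (under)
Aug 2021–Oct 2021: 22,997 + 92,051 + 398,930 = 513,978 (under)
5 windows exceed the threshold.

5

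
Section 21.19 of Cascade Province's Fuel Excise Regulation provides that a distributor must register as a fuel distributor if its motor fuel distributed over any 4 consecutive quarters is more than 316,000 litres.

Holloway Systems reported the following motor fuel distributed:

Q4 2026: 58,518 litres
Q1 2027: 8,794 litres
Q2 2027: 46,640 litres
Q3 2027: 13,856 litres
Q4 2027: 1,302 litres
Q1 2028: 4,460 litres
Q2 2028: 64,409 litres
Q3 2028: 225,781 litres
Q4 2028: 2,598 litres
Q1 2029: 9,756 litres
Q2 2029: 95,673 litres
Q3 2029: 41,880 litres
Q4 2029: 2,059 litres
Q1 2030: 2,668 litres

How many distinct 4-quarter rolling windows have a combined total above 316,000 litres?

Q4 2026–Q3 2027: 58,518 litres + 8,794 litres + 46,640 litres + 13,856 litres = 127,808 litres (under)
Q1 2027–Q4 2027: 8,794 litres + 46,640 litres + 13,856 litres + 1,302 litres = 70,592 litres (under)
Q2 2027–Q1 2028: 46,640 litres + 13,856 litres + 1,302 litres + 4,460 litres = 66,258 litres (under)
Q3 2027–Q2 2028: 13,856 litres + 1,302 litres + 4,460 litres + 64,409 litres = 84,027 litres (under)
Q4 2027–Q3 2028: 1,302 litres + 4,460 litres + 64,409 litres + 225,781 litres = 295,952 litres (under)
Q1 2028–Q4 2028: 4,460 litres + 64,409 litres + 225,781 litres + 2,598 litres = 297,248 litres (under)
Q2 2028–Q1 2029: 64,409 litres + 225,781 litres + 2,598 litres + 9,756 litres = 302,544 litres (under)
Q3 2028–Q2 2029: 225,781 litres + 2,598 litres + 9,756 litres + 95,673 litres = 333,808 litres (over)
Q4 2028–Q3 2029: 2,598 litres + 9,756 litres + 95,673 litres + 41,880 litres = 149,907 litres (under)
Q1 2029–Q4 2029: 9,756 litres + 95,673 litres + 41,880 litres + 2,059 litres = 149,368 litres (under)
Q2 2029–Q1 2030: 95,673 litres + 41,880 litres + 2,059 litres + 2,668 litres = 142,280 litres (under)
1 window exceeds the threshold.

1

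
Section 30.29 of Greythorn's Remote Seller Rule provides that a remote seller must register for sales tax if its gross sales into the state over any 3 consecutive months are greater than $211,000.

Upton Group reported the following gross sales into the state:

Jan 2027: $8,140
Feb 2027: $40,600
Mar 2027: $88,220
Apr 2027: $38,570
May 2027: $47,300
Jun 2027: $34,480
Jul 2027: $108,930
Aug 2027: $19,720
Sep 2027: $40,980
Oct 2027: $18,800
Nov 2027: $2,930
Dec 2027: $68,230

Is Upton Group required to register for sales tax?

Jan 2027–Mar 2027: $8,140 + $40,600 + $88,220 = $136,960 (under)
Feb 2027–Apr 2027: $40,600 + $88,220 + $38,570 = $167,390 (under)
Mar 2027–May 2027: $88,220 + $38,570 + $47,300 = $174,090 (under)
Apr 2027–Jun 2027: $38,570 + $47,300 + $34,480 = $120,350 (under)
May 2027–Jul 2027: $47,300 + $34,480 + $108,930 = $190,710 (under)
Jun 2027–Aug 2027: $34,480 + $108,930 + $19,720 = $163,130 (under)
Jul 2027–Sep 2027: $108,930 + $19,720 + $40,980 = $169,630 (under)
Aug 2027–Oct 2027: $19,720 + $40,980 + $18,800 = $79,500 (under)
Sep 2027–Nov 2027: $40,980 + $18,800 + $2,930 = $62,710 (under)
Oct 2027–Dec 2027: $18,800 + $2,930 + $68,230 = $89,960 (under)
No window exceeds $211,000.

No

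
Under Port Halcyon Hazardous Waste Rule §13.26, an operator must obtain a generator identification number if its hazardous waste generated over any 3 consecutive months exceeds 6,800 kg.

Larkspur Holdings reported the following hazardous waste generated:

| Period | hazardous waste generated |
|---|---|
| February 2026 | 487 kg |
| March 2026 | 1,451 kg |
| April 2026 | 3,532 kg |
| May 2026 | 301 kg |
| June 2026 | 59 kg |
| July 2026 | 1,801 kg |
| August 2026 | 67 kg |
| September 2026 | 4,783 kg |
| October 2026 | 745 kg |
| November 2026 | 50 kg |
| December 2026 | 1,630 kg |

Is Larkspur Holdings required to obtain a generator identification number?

No

February 2026–April 2026: 487 kg + 1,451 kg + 3,532 kg = 5,470 kg (under)
March 2026–May 2026: 1,451 kg + 3,532 kg + 301 kg = 5,284 kg (under)
April 2026–June 2026: 3,532 kg + 301 kg + 59 kg = 3,892 kg (under)
May 2026–July 2026: 301 kg + 59 kg + 1,801 kg = 2,161 kg (under)
June 2026–August 2026: 59 kg + 1,801 kg + 67 kg = 1,927 kg (under)
July 2026–September 2026: 1,801 kg + 67 kg + 4,783 kg = 6,651 kg (under)
August 2026–October 2026: 67 kg + 4,783 kg + 745 kg = 5,595 kg (under)
September 2026–November 2026: 4,783 kg + 745 kg + 50 kg = 5,578 kg (under)
October 2026–December 2026: 745 kg + 50 kg + 1,630 kg = 2,425 kg (under)
No window exceeds 6,800 kg.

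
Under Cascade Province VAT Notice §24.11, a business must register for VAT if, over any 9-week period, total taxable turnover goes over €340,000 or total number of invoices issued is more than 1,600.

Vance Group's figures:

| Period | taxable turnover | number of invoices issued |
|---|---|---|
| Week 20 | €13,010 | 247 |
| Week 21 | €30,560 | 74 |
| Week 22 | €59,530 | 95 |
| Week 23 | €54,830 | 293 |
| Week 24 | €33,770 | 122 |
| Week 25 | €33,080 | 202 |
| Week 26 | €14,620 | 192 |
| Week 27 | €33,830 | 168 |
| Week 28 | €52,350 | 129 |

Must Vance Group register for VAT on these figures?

No

Total taxable turnover: €13,010 + €30,560 + €59,530 + €54,830 + €33,770 + €33,080 + €14,620 + €33,830 + €52,350 = €325,580 (≤ €340,000).
Total number of invoices issued: 247 + 74 + 95 + 293 + 122 + 202 + 192 + 168 + 129 = 1,522 (≤ 1,600).
The test is 'or': neither threshold is exceeded.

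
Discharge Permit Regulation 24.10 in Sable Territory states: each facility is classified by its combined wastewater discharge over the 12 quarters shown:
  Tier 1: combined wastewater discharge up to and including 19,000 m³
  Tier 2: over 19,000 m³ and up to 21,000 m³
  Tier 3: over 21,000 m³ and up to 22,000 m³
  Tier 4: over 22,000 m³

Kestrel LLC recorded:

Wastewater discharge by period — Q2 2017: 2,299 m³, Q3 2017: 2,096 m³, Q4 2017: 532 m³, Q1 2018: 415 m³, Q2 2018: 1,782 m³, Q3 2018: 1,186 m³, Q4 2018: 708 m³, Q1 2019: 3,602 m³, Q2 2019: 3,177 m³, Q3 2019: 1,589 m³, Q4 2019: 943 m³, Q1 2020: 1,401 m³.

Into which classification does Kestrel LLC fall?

Combined wastewater discharge: 2,299 m³ + 2,096 m³ + 532 m³ + 415 m³ + 1,782 m³ + 1,186 m³ + 708 m³ + 3,602 m³ + 3,177 m³ + 1,589 m³ + 943 m³ + 1,401 m³ = 19,730 m³.
19,000 m³ < 19,730 m³ ≤ 21,000 m³, so Tier 2 applies.

Tier 2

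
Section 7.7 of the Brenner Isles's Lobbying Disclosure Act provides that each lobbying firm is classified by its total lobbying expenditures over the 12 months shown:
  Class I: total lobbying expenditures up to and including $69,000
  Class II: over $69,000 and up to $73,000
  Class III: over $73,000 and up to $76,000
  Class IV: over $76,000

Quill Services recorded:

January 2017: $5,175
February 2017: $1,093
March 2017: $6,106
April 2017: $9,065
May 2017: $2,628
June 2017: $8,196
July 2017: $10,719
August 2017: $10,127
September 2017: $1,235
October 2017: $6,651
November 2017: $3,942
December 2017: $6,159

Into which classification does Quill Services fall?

Total lobbying expenditures: $5,175 + $1,093 + $6,106 + $9,065 + $2,628 + $8,196 + $10,719 + $10,127 + $1,235 + $6,651 + $3,942 + $6,159 = $71,096.
$69,000 < $71,096 ≤ $73,000, so Class II applies.

Class II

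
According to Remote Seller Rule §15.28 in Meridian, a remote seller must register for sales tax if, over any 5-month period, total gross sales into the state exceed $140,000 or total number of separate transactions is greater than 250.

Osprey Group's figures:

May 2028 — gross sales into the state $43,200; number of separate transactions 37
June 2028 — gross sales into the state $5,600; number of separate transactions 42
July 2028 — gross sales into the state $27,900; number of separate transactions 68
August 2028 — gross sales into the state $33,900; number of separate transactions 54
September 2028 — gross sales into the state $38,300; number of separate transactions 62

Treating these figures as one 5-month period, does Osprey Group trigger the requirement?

Yes

Total gross sales into the state: $43,200 + $5,600 + $27,900 + $33,900 + $38,300 = $148,900 (> $140,000).
Total number of separate transactions: 37 + 42 + 68 + 54 + 62 = 263 (> 250).
The test is 'or': at least one threshold is exceeded.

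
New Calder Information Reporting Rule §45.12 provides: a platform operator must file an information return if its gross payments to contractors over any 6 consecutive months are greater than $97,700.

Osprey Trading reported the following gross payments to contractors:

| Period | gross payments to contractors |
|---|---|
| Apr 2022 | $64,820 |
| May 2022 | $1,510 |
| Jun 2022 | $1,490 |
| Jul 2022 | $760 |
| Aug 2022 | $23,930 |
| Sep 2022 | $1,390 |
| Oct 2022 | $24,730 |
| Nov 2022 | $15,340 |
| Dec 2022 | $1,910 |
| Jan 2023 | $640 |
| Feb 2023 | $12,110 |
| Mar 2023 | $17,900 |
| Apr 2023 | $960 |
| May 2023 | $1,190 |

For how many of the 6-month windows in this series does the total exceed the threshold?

Apr 2022–Sep 2022: $64,820 + $1,510 + $1,490 + $760 + $23,930 + $1,390 = $93,900 (under)
May 2022–Oct 2022: $1,510 + $1,490 + $760 + $23,930 + $1,390 + $24,730 = $53,810 (under)
Jun 2022–Nov 2022: $1,490 + $760 + $23,930 + $1,390 + $24,730 + $15,340 = $67,640 (under)
Jul 2022–Dec 2022: $760 + $23,930 + $1,390 + $24,730 + $15,340 + $1,910 = $68,060 (under)
Aug 2022–Jan 2023: $23,930 + $1,390 + $24,730 + $15,340 + $1,910 + $640 = $67,940 (under)
Sep 2022–Feb 2023: $1,390 + $24,730 + $15,340 + $1,910 + $640 + $12,110 = $56,120 (under)
Oct 2022–Mar 2023: $24,730 + $15,340 + $1,910 + $640 + $12,110 + $17,900 = $72,630 (under)
Nov 2022–Apr 2023: $15,340 + $1,910 + $640 + $12,110 + $17,900 + $960 = $48,860 (under)
Dec 2022–May 2023: $1,910 + $640 + $12,110 + $17,900 + $960 + $1,190 = $34,710 (under)
0 windows exceed the threshold.

0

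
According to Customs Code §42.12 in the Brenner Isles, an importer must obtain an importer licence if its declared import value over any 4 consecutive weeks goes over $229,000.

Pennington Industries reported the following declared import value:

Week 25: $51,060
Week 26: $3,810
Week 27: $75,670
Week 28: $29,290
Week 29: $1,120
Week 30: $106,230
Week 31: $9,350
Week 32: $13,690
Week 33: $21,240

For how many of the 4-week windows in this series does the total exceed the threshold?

Week 25–Week 28: $51,060 + $3,810 + $75,670 + $29,290 = $159,830 (under)
Week 26–Week 29: $3,810 + $75,670 + $29,290 + $1,120 = $109,890 (under)
Week 27–Week 30: $75,670 + $29,290 + $1,120 + $106,230 = $212,310 (under)
Week 28–Week 31: $29,290 + $1,120 + $106,230 + $9,350 = $145,990 (under)
Week 29–Week 32: $1,120 + $106,230 + $9,350 + $13,690 = $130,390 (under)
Week 30–Week 33: $106,230 + $9,350 + $13,690 + $21,240 = $150,510 (under)
0 windows exceed the threshold.

0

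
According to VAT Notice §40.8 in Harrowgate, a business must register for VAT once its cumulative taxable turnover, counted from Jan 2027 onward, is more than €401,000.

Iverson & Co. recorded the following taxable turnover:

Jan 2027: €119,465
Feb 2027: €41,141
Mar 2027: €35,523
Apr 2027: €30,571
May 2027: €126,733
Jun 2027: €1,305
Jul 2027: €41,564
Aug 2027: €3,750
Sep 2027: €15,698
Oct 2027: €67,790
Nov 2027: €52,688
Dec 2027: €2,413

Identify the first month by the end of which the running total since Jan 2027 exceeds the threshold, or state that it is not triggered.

Through Jan 2027: €119,465
Through Feb 2027: €160,606
Through Mar 2027: €196,129
Through Apr 2027: €226,700
Through May 2027: €353,433
Through Jun 2027: €354,738
Through Jul 2027: €396,302
Through Aug 2027: €400,052
Through Sep 2027: €415,750 ← exceeds threshold

Sep 2027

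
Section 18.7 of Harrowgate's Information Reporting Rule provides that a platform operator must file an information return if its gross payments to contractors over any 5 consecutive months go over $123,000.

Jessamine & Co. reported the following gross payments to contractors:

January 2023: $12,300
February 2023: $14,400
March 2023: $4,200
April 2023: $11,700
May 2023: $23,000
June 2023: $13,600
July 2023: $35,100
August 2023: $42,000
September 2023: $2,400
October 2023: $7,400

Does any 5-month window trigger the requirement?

January 2023–May 2023: $12,300 + $14,400 + $4,200 + $11,700 + $23,000 = $65,600 (under)
February 2023–June 2023: $14,400 + $4,200 + $11,700 + $23,000 + $13,600 = $66,900 (under)
March 2023–July 2023: $4,200 + $11,700 + $23,000 + $13,600 + $35,100 = $87,600 (under)
April 2023–August 2023: $11,700 + $23,000 + $13,600 + $35,100 + $42,000 = $125,400 (over)
May 2023–September 2023: $23,000 + $13,600 + $35,100 + $42,000 + $2,400 = $116,100 (under)
June 2023–October 2023: $13,600 + $35,100 + $42,000 + $2,400 + $7,400 = $100,500 (under)
At least one window exceeds $123,000.

Yes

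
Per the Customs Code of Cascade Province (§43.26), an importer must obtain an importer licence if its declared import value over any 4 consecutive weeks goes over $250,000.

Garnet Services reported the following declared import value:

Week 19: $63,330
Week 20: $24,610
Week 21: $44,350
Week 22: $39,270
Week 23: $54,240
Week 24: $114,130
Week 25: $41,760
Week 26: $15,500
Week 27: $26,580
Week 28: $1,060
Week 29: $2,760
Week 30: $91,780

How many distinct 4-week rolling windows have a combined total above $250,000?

1

Week 19–Week 22: $63,330 + $24,610 + $44,350 + $39,270 = $171,560 (under)
Week 20–Week 23: $24,610 + $44,350 + $39,270 + $54,240 = $162,470 (under)
Week 21–Week 24: $44,350 + $39,270 + $54,240 + $114,130 = $251,990 (over)
Week 22–Week 25: $39,270 + $54,240 + $114,130 + $41,760 = $249,400 (under)
Week 23–Week 26: $54,240 + $114,130 + $41,760 + $15,500 = $225,630 (under)
Week 24–Week 27: $114,130 + $41,760 + $15,500 + $26,580 = $197,970 (under)
Week 25–Week 28: $41,760 + $15,500 + $26,580 + $1,060 = $84,900 (under)
Week 26–Week 29: $15,500 + $26,580 + $1,060 + $2,760 = $45,900 (under)
Week 27–Week 30: $26,580 + $1,060 + $2,760 + $91,780 = $122,180 (under)
1 window exceeds the threshold.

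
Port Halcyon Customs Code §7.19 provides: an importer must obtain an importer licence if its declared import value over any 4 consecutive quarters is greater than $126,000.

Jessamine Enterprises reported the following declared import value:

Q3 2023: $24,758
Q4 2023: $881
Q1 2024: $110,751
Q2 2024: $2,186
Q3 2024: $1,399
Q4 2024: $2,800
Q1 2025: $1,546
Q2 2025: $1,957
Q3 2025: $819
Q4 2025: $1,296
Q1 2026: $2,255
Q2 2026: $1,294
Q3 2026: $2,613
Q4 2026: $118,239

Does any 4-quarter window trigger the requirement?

Q3 2023–Q2 2024: $24,758 + $881 + $110,751 + $2,186 = $138,576 (over)
Q4 2023–Q3 2024: $881 + $110,751 + $2,186 + $1,399 = $115,217 (under)
Q1 2024–Q4 2024: $110,751 + $2,186 + $1,399 + $2,800 = $117,136 (under)
Q2 2024–Q1 2025: $2,186 + $1,399 + $2,800 + $1,546 = $7,931 (under)
Q3 2024–Q2 2025: $1,399 + $2,800 + $1,546 + $1,957 = $7,702 (under)
Q4 2024–Q3 2025: $2,800 + $1,546 + $1,957 + $819 = $7,122 (under)
Q1 2025–Q4 2025: $1,546 + $1,957 + $819 + $1,296 = $5,618 (under)
Q2 2025–Q1 2026: $1,957 + $819 + $1,296 + $2,255 = $6,327 (under)
Q3 2025–Q2 2026: $819 + $1,296 + $2,255 + $1,294 = $5,664 (under)
Q4 2025–Q3 2026: $1,296 + $2,255 + $1,294 + $2,613 = $7,458 (under)
Q1 2026–Q4 2026: $2,255 + $1,294 + $2,613 + $118,239 = $124,401 (under)
At least one window exceeds $126,000.

Yes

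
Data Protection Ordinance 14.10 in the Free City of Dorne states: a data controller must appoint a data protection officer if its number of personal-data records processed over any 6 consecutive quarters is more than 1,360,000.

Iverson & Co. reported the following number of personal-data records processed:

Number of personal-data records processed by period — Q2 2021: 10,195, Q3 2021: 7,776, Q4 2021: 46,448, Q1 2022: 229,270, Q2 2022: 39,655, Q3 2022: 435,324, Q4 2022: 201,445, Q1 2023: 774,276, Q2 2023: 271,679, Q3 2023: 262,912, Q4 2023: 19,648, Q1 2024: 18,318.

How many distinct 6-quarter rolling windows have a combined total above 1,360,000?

Q2 2021–Q3 2022: 10,195 + 7,776 + 46,448 + 229,270 + 39,655 + 435,324 = 768,668 (under)
Q3 2021–Q4 2022: 7,776 + 46,448 + 229,270 + 39,655 + 435,324 + 201,445 = 959,918 (under)
Q4 2021–Q1 2023: 46,448 + 229,270 + 39,655 + 435,324 + 201,445 + 774,276 = 1,726,418 (over)
Q1 2022–Q2 2023: 229,270 + 39,655 + 435,324 + 201,445 + 774,276 + 271,679 = 1,951,649 (over)
Q2 2022–Q3 2023: 39,655 + 435,324 + 201,445 + 774,276 + 271,679 + 262,912 = 1,985,291 (over)
Q3 2022–Q4 2023: 435,324 + 201,445 + 774,276 + 271,679 + 262,912 + 19,648 = 1,965,284 (over)
Q4 2022–Q1 2024: 201,445 + 774,276 + 271,679 + 262,912 + 19,648 + 18,318 = 1,548,278 (over)
5 windows exceed the threshold.

5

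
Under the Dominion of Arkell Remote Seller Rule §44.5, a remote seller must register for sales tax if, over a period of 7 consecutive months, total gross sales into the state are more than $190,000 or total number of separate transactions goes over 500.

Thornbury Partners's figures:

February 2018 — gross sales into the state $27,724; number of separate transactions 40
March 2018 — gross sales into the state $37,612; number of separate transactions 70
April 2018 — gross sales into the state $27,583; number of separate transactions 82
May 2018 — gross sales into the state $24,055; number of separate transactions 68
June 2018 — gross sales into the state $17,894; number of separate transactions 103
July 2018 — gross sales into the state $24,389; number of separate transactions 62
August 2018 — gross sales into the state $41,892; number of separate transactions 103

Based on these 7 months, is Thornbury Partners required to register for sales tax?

Total gross sales into the state: $27,724 + $37,612 + $27,583 + $24,055 + $17,894 + $24,389 + $41,892 = $201,149 (> $190,000).
Total number of separate transactions: 40 + 70 + 82 + 68 + 103 + 62 + 103 = 528 (> 500).
The test is 'or': at least one threshold is exceeded.

Yes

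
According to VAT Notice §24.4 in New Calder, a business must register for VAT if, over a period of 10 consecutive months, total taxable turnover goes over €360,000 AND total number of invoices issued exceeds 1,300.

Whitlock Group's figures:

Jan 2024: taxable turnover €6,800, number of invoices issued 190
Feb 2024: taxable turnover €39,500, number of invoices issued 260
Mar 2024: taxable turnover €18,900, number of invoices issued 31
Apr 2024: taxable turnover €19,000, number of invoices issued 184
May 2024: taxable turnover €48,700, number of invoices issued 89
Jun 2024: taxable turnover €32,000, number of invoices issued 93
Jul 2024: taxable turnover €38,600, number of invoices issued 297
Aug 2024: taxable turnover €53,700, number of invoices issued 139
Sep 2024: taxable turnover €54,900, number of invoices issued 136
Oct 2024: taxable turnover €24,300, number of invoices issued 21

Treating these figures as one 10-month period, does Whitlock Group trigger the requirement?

Total taxable turnover: €6,800 + €39,500 + €18,900 + €19,000 + €48,700 + €32,000 + €38,600 + €53,700 + €54,900 + €24,300 = €336,400 (≤ €360,000).
Total number of invoices issued: 190 + 260 + 31 + 184 + 89 + 93 + 297 + 139 + 136 + 21 = 1,440 (> 1,300).
The test is 'and': the rule requires both, and at least one is not exceeded.

No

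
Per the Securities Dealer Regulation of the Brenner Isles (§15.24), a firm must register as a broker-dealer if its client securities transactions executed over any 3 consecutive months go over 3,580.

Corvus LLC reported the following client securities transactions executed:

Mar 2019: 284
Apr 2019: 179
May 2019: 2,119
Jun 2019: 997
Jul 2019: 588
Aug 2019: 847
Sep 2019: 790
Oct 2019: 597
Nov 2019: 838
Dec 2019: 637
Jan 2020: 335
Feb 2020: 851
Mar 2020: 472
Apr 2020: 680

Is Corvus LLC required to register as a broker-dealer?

Mar 2019–May 2019: 284 + 179 + 2,119 = 2,582 (under)
Apr 2019–Jun 2019: 179 + 2,119 + 997 = 3,295 (under)
May 2019–Jul 2019: 2,119 + 997 + 588 = 3,704 (over)
Jun 2019–Aug 2019: 997 + 588 + 847 = 2,432 (under)
Jul 2019–Sep 2019: 588 + 847 + 790 = 2,225 (under)
Aug 2019–Oct 2019: 847 + 790 + 597 = 2,234 (under)
Sep 2019–Nov 2019: 790 + 597 + 838 = 2,225 (under)
Oct 2019–Dec 2019: 597 + 838 + 637 = 2,072 (under)
Nov 2019–Jan 2020: 838 + 637 + 335 = 1,810 (under)
Dec 2019–Feb 2020: 637 + 335 + 851 = 1,823 (under)
Jan 2020–Mar 2020: 335 + 851 + 472 = 1,658 (under)
Feb 2020–Apr 2020: 851 + 472 + 680 = 2,003 (under)
At least one window exceeds 3,580.

Yes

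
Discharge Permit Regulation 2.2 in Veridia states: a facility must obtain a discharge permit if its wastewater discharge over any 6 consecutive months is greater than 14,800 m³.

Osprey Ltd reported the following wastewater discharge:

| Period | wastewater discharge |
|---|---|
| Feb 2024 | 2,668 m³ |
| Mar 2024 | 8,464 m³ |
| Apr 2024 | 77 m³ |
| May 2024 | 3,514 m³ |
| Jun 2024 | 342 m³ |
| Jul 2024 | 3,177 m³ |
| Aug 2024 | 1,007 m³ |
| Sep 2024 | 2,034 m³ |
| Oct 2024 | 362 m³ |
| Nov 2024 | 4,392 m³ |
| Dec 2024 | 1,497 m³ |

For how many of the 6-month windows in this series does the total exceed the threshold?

2

Feb 2024–Jul 2024: 2,668 m³ + 8,464 m³ + 77 m³ + 3,514 m³ + 342 m³ + 3,177 m³ = 18,242 m³ (over)
Mar 2024–Aug 2024: 8,464 m³ + 77 m³ + 3,514 m³ + 342 m³ + 3,177 m³ + 1,007 m³ = 16,581 m³ (over)
Apr 2024–Sep 2024: 77 m³ + 3,514 m³ + 342 m³ + 3,177 m³ + 1,007 m³ + 2,034 m³ = 10,151 m³ (under)
May 2024–Oct 2024: 3,514 m³ + 342 m³ + 3,177 m³ + 1,007 m³ + 2,034 m³ + 362 m³ = 10,436 m³ (under)
Jun 2024–Nov 2024: 342 m³ + 3,177 m³ + 1,007 m³ + 2,034 m³ + 362 m³ + 4,392 m³ = 11,314 m³ (under)
Jul 2024–Dec 2024: 3,177 m³ + 1,007 m³ + 2,034 m³ + 362 m³ + 4,392 m³ + 1,497 m³ = 12,469 m³ (under)
2 windows exceed the threshold.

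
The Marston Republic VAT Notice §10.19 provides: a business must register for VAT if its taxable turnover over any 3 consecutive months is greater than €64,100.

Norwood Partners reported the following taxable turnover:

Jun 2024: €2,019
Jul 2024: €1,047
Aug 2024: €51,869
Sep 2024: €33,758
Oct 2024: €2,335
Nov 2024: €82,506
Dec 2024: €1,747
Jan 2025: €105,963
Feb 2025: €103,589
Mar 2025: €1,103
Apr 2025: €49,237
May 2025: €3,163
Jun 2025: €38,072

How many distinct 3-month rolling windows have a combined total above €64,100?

9

Jun 2024–Aug 2024: €2,019 + €1,047 + €51,869 = €54,935 (under)
Jul 2024–Sep 2024: €1,047 + €51,869 + €33,758 = €86,674 (over)
Aug 2024–Oct 2024: €51,869 + €33,758 + €2,335 = €87,962 (over)
Sep 2024–Nov 2024: €33,758 + €2,335 + €82,506 = €118,599 (over)
Oct 2024–Dec 2024: €2,335 + €82,506 + €1,747 = €86,588 (over)
Nov 2024–Jan 2025: €82,506 + €1,747 + €105,963 = €190,216 (over)
Dec 2024–Feb 2025: €1,747 + €105,963 + €103,589 = €211,299 (over)
Jan 2025–Mar 2025: €105,963 + €103,589 + €1,103 = €210,655 (over)
Feb 2025–Apr 2025: €103,589 + €1,103 + €49,237 = €153,929 (over)
Mar 2025–May 2025: €1,103 + €49,237 + €3,163 = €53,503 (under)
Apr 2025–Jun 2025: €49,237 + €3,163 + €38,072 = €90,472 (over)
9 windows exceed the threshold.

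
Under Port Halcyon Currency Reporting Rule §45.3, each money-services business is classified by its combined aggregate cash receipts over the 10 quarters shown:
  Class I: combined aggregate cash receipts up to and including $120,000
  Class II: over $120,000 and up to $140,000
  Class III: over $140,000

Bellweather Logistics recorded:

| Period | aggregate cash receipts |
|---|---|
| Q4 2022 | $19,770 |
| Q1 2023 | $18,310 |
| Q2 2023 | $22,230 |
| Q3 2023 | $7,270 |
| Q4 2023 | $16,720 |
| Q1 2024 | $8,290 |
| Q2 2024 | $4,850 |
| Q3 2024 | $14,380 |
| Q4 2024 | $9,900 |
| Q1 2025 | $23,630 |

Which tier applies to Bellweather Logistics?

Combined aggregate cash receipts: $19,770 + $18,310 + $22,230 + $7,270 + $16,720 + $8,290 + $4,850 + $14,380 + $9,900 + $23,630 = $145,350.
$145,350 > $140,000, so Class III applies.

Class III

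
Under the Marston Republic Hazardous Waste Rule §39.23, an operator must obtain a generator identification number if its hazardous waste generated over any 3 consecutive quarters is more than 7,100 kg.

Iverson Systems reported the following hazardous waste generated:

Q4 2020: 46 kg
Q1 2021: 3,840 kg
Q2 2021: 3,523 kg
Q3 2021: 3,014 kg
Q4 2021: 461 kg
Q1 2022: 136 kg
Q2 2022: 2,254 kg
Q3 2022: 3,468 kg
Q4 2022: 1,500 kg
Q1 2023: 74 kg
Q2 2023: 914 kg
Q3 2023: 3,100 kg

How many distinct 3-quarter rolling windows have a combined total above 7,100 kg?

Q4 2020–Q2 2021: 46 kg + 3,840 kg + 3,523 kg = 7,409 kg (over)
Q1 2021–Q3 2021: 3,840 kg + 3,523 kg + 3,014 kg = 10,377 kg (over)
Q2 2021–Q4 2021: 3,523 kg + 3,014 kg + 461 kg = 6,998 kg (under)
Q3 2021–Q1 2022: 3,014 kg + 461 kg + 136 kg = 3,611 kg (under)
Q4 2021–Q2 2022: 461 kg + 136 kg + 2,254 kg = 2,851 kg (under)
Q1 2022–Q3 2022: 136 kg + 2,254 kg + 3,468 kg = 5,858 kg (under)
Q2 2022–Q4 2022: 2,254 kg + 3,468 kg + 1,500 kg = 7,222 kg (over)
Q3 2022–Q1 2023: 3,468 kg + 1,500 kg + 74 kg = 5,042 kg (under)
Q4 2022–Q2 2023: 1,500 kg + 74 kg + 914 kg = 2,488 kg (under)
Q1 2023–Q3 2023: 74 kg + 914 kg + 3,100 kg = 4,088 kg (under)
3 windows exceed the threshold.

3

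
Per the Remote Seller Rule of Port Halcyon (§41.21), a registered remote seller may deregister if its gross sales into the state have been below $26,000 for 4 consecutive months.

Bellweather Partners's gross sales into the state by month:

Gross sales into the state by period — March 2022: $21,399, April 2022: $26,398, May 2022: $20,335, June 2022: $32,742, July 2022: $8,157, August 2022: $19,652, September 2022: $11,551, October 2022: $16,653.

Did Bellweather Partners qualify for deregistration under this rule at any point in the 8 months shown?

Yes

Months below $26,000: March 2022, May 2022, July 2022, August 2022, September 2022, October 2022.
Longest run of consecutive months below the threshold: 4.
4 ≥ 4, so Bellweather Partners became eligible.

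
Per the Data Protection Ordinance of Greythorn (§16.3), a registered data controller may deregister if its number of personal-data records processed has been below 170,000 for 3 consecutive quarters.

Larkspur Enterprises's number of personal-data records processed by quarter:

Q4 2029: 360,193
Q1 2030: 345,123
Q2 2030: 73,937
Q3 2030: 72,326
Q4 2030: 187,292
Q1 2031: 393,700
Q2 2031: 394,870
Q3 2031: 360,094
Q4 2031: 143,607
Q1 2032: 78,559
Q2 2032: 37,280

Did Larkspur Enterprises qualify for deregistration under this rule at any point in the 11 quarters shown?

Yes

Quarters below 170,000: Q2 2030, Q3 2030, Q4 2031, Q1 2032, Q2 2032.
Longest run of consecutive quarters below the threshold: 3.
3 ≥ 3, so Larkspur Enterprises became eligible.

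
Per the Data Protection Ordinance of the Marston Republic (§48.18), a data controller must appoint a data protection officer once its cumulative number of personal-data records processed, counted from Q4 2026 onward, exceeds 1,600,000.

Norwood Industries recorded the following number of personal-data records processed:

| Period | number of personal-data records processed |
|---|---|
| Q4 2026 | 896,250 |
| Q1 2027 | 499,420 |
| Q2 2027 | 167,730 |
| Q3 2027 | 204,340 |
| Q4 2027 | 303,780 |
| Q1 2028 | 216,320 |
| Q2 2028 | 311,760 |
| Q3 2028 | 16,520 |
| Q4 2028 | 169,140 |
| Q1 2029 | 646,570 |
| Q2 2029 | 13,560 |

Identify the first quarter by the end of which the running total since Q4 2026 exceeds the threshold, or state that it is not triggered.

Q3 2027

Through Q4 2026: 896,250
Through Q1 2027: 1,395,670
Through Q2 2027: 1,563,400
Through Q3 2027: 1,767,740 ← exceeds threshold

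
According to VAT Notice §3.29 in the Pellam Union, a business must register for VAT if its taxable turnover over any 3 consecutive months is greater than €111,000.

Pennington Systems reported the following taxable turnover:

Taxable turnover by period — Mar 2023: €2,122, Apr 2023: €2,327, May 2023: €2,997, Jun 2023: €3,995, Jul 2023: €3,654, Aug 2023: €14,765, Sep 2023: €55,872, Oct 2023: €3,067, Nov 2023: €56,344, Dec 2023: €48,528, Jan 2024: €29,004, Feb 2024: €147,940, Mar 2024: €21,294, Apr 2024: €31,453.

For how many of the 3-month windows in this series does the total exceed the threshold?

5

Mar 2023–May 2023: €2,122 + €2,327 + €2,997 = €7,446 (under)
Apr 2023–Jun 2023: €2,327 + €2,997 + €3,995 = €9,319 (under)
May 2023–Jul 2023: €2,997 + €3,995 + €3,654 = €10,646 (under)
Jun 2023–Aug 2023: €3,995 + €3,654 + €14,765 = €22,414 (under)
Jul 2023–Sep 2023: €3,654 + €14,765 + €55,872 = €74,291 (under)
Aug 2023–Oct 2023: €14,765 + €55,872 + €3,067 = €73,704 (under)
Sep 2023–Nov 2023: €55,872 + €3,067 + €56,344 = €115,283 (over)
Oct 2023–Dec 2023: €3,067 + €56,344 + €48,528 = €107,939 (under)
Nov 2023–Jan 2024: €56,344 + €48,528 + €29,004 = €133,876 (over)
Dec 2023–Feb 2024: €48,528 + €29,004 + €147,940 = €225,472 (over)
Jan 2024–Mar 2024: €29,004 + €147,940 + €21,294 = €198,238 (over)
Feb 2024–Apr 2024: €147,940 + €21,294 + €31,453 = €200,687 (over)
5 windows exceed the threshold.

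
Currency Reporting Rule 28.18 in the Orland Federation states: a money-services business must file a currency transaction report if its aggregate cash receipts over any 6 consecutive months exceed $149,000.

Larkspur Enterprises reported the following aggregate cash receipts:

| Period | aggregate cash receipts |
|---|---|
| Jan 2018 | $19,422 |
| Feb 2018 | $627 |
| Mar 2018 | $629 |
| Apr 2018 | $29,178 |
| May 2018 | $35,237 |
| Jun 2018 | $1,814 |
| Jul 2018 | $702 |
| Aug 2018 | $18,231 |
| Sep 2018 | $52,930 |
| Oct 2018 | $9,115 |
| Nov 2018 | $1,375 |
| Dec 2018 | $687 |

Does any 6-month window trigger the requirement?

Jan 2018–Jun 2018: $19,422 + $627 + $629 + $29,178 + $35,237 + $1,814 = $86,907 (under)
Feb 2018–Jul 2018: $627 + $629 + $29,178 + $35,237 + $1,814 + $702 = $68,187 (under)
Mar 2018–Aug 2018: $629 + $29,178 + $35,237 + $1,814 + $702 + $18,231 = $85,791 (under)
Apr 2018–Sep 2018: $29,178 + $35,237 + $1,814 + $702 + $18,231 + $52,930 = $138,092 (under)
May 2018–Oct 2018: $35,237 + $1,814 + $702 + $18,231 + $52,930 + $9,115 = $118,029 (under)
Jun 2018–Nov 2018: $1,814 + $702 + $18,231 + $52,930 + $9,115 + $1,375 = $84,167 (under)
Jul 2018–Dec 2018: $702 + $18,231 + $52,930 + $9,115 + $1,375 + $687 = $83,040 (under)
No window exceeds $149,000.

No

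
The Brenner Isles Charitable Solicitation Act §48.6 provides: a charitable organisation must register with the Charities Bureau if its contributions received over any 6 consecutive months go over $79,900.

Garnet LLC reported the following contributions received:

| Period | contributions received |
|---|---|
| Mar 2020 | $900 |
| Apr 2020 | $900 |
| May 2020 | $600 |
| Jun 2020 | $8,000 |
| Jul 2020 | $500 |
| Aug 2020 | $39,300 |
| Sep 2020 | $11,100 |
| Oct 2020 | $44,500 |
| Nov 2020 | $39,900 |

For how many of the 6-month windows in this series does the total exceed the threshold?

Mar 2020–Aug 2020: $900 + $900 + $600 + $8,000 + $500 + $39,300 = $50,200 (under)
Apr 2020–Sep 2020: $900 + $600 + $8,000 + $500 + $39,300 + $11,100 = $60,400 (under)
May 2020–Oct 2020: $600 + $8,000 + $500 + $39,300 + $11,100 + $44,500 = $104,000 (over)
Jun 2020–Nov 2020: $8,000 + $500 + $39,300 + $11,100 + $44,500 + $39,900 = $143,300 (over)
2 windows exceed the threshold.

2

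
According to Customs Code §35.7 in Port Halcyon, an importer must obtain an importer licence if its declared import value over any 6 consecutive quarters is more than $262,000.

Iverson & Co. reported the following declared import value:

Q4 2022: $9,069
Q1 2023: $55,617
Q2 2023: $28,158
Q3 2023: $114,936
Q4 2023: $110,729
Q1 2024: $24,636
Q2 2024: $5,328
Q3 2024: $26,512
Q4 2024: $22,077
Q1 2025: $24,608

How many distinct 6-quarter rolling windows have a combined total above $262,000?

4

Q4 2022–Q1 2024: $9,069 + $55,617 + $28,158 + $114,936 + $110,729 + $24,636 = $343,145 (over)
Q1 2023–Q2 2024: $55,617 + $28,158 + $114,936 + $110,729 + $24,636 + $5,328 = $339,404 (over)
Q2 2023–Q3 2024: $28,158 + $114,936 + $110,729 + $24,636 + $5,328 + $26,512 = $310,299 (over)
Q3 2023–Q4 2024: $114,936 + $110,729 + $24,636 + $5,328 + $26,512 + $22,077 = $304,218 (over)
Q4 2023–Q1 2025: $110,729 + $24,636 + $5,328 + $26,512 + $22,077 + $24,608 = $213,890 (under)
4 windows exceed the threshold.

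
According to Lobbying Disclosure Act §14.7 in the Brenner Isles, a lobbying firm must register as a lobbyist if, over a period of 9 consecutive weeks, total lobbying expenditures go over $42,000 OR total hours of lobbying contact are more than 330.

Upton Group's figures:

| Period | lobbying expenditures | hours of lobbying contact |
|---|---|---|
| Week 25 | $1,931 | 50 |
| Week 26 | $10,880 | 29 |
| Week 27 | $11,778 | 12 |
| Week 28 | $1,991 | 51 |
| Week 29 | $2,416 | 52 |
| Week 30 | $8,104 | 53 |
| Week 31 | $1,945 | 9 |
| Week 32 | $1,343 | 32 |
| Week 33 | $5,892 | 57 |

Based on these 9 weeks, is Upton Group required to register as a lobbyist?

Yes

Total lobbying expenditures: $1,931 + $10,880 + $11,778 + $1,991 + $2,416 + $8,104 + $1,945 + $1,343 + $5,892 = $46,280 (> $42,000).
Total hours of lobbying contact: 50 + 29 + 12 + 51 + 52 + 53 + 9 + 32 + 57 = 345 (> 330).
The test is 'or': at least one threshold is exceeded.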